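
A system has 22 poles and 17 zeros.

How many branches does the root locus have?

Root locus has n branches where n = number of poles = 22.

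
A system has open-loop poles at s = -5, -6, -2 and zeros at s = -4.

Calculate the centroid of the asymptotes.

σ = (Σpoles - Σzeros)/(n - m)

σ = (Σpoles - Σzeros)/(n - m) = (-13 - (-4))/(3 - 1) = -9/2 = -4.5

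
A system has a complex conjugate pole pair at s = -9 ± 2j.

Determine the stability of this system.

Real part of poles is -9 (< 0, left half-plane). Stable.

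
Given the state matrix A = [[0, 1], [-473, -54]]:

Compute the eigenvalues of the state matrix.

det(A - λI) = λ² - (-54)λ + 473 = (λ - (-11))(λ - (-43)). Eigenvalues: -11, -43.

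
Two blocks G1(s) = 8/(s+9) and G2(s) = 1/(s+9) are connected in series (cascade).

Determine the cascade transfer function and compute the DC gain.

Series: multiply transfer functions. G_eq = 8/(s+9) × 1/(s+9) = 8/((s+9)(s+9)). DC gain = 8/(9×9) = 0.0988.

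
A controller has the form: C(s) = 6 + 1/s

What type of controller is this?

This is a Proportional-Integral (PI) controller.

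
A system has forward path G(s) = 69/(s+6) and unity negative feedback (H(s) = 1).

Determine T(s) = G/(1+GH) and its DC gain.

T(s) = G/(1+GH) = [69/(s+6)] / [1 + 69/(s+6)] = 69/(s+6+69) = 69/(s+75). DC gain = 69/75 = 0.92.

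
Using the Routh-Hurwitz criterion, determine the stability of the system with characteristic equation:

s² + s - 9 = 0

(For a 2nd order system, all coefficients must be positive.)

Coefficients: 1, 1, -9. c=-9 not positive, so system is unstable.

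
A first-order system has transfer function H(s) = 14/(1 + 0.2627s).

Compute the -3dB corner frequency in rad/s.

Corner frequency = 1/τ = 1/0.2627 = 3.807 rad/s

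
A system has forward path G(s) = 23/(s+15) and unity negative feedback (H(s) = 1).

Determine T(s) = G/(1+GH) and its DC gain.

T(s) = G/(1+GH) = [23/(s+15)] / [1 + 23/(s+15)] = 23/(s+15+23) = 23/(s+38). DC gain = 23/38 = 0.6053.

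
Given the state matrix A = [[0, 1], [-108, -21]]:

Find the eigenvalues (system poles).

det(A - λI) = λ² - (-21)λ + 108 = (λ - (-9))(λ - (-12)). Eigenvalues: -9, -12.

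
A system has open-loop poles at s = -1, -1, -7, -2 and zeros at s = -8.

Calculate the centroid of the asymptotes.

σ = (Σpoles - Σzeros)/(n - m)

σ = (Σpoles - Σzeros)/(n - m) = (-11 - (-8))/(4 - 1) = -3/3 = -1.0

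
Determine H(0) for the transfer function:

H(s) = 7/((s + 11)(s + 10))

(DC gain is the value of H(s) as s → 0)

DC gain = H(0) = 7/(11 × 10) = 7/110 = 0.0636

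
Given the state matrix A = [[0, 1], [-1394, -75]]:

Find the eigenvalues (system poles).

det(A - λI) = λ² - (-75)λ + 1394 = (λ - (-41))(λ - (-34)). Eigenvalues: -41, -34.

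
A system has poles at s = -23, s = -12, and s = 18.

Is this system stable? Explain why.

Pole(s) at s = 18 are not in the left half-plane. System is unstable.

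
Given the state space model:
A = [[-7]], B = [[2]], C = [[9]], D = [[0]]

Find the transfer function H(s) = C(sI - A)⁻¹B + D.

(sI - A)⁻¹ = 1/(s + 7). H(s) = 9 × 2/(s + 7) + 0 = 18/(s + 7).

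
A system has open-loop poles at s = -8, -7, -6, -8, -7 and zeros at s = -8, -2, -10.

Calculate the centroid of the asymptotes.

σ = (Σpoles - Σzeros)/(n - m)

σ = (Σpoles - Σzeros)/(n - m) = (-36 - (-20))/(5 - 3) = -16/2 = -8.0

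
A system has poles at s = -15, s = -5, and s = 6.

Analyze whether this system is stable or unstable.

Pole(s) at s = 6 are not in the left half-plane. System is unstable.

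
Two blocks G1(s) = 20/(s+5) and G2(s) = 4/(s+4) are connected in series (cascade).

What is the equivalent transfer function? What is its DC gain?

Series: multiply transfer functions. G_eq = 20/(s+5) × 4/(s+4) = 80/((s+5)(s+4)). DC gain = 80/(5×4) = 4.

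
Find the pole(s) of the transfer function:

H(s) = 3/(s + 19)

Pole is where denominator = 0: s + 19 = 0, so s = -19.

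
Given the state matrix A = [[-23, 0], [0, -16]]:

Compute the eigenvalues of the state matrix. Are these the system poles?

For diagonal matrix, eigenvalues are diagonal entries: λ₁ = -23, λ₂ = -16. Eigenvalues of A = system poles.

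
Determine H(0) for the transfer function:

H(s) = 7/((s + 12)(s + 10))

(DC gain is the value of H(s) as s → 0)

DC gain = H(0) = 7/(12 × 10) = 7/120 = 0.0583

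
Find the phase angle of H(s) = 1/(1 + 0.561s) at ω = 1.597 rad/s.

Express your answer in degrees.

Phase = -arctan(ωτ) = -arctan(1.597 × 0.561) = -41.9°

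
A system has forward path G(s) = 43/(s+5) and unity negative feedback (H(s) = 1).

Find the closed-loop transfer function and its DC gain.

T(s) = G/(1+GH) = [43/(s+5)] / [1 + 43/(s+5)] = 43/(s+5+43) = 43/(s+48). DC gain = 43/48 = 0.8958.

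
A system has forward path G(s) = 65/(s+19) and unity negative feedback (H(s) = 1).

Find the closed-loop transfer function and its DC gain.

T(s) = G/(1+GH) = [65/(s+19)] / [1 + 65/(s+19)] = 65/(s+19+65) = 65/(s+84). DC gain = 65/84 = 0.7738.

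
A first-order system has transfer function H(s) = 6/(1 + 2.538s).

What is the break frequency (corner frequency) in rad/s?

Corner frequency = 1/τ = 1/2.538 = 0.394 rad/s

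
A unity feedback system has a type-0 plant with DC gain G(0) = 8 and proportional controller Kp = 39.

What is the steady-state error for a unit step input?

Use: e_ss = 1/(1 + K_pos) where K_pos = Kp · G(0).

K_pos = Kp · G(0) = 39 × 8 = 312. e_ss = 1/(1 + 312) = 0.0032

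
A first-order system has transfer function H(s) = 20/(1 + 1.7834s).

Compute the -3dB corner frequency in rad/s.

Corner frequency = 1/τ = 1/1.7834 = 0.561 rad/s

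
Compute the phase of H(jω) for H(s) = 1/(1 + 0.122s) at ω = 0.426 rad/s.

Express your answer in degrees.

Phase = -arctan(ωτ) = -arctan(0.426 × 0.122) = -3.0°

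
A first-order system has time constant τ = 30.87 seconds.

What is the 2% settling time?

For first-order system, 2% settling time ≈ 4τ = 4 × 30.87 = 123.48 s.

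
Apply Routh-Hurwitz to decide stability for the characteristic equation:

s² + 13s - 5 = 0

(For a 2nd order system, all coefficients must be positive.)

Coefficients: 1, 13, -5. c=-5 not positive, so system is unstable.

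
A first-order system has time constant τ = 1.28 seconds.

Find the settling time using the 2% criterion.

For first-order system, 2% settling time ≈ 4τ = 4 × 1.28 = 5.12 s.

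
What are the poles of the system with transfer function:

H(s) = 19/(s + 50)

Pole is where denominator = 0: s + 50 = 0, so s = -50.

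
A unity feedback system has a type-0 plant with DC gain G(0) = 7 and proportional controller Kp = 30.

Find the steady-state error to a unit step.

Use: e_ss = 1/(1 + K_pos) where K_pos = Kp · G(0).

K_pos = Kp · G(0) = 30 × 7 = 210. e_ss = 1/(1 + 210) = 0.0047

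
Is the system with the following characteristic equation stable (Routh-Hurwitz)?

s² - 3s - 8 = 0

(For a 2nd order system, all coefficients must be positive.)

Coefficients: 1, -3, -8. b=-3, c=-8 not positive, so system is unstable.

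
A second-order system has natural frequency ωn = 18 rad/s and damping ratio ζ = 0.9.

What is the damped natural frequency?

ωd = ωn√(1 - ζ²) = 18√(1 - 0.9²) = 7.85 rad/s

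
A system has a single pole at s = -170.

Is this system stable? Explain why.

Pole at s = -170 is in the left half-plane. Stable.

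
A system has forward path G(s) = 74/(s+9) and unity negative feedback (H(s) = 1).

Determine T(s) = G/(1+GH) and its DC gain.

T(s) = G/(1+GH) = [74/(s+9)] / [1 + 74/(s+9)] = 74/(s+9+74) = 74/(s+83). DC gain = 74/83 = 0.8916.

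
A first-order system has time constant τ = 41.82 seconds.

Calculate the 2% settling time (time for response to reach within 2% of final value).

For first-order system, 2% settling time ≈ 4τ = 4 × 41.82 = 167.28 s.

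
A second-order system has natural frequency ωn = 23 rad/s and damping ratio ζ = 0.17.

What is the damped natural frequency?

ωd = ωn√(1 - ζ²) = 23√(1 - 0.17²) = 22.67 rad/s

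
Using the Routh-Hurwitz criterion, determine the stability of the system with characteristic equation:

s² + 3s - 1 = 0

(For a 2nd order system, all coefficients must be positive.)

Coefficients: 1, 3, -1. c=-1 not positive, so system is unstable.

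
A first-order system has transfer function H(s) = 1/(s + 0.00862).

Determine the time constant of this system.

For H(s) = 1/(s + 1/τ), the pole is at -1/τ = -0.00862, so τ = 1/0.00862 = 116 s.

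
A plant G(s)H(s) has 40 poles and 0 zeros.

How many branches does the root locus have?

Root locus has n branches where n = number of poles = 40.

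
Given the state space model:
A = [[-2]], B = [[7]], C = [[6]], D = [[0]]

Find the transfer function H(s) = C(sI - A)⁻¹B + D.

(sI - A)⁻¹ = 1/(s + 2). H(s) = 6 × 7/(s + 2) + 0 = 42/(s + 2).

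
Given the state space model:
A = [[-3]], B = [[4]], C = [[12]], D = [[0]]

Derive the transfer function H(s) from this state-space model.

(sI - A)⁻¹ = 1/(s + 3). H(s) = 12 × 4/(s + 3) + 0 = 48/(s + 3).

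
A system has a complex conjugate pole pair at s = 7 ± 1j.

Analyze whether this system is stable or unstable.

Real part of poles is 7 (> 0, right half-plane). Unstable.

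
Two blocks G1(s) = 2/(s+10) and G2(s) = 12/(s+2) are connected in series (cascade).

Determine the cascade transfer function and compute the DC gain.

Series: multiply transfer functions. G_eq = 2/(s+10) × 12/(s+2) = 24/((s+10)(s+2)). DC gain = 24/(10×2) = 1.2.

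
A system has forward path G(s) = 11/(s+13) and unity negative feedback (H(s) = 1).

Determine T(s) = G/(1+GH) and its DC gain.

T(s) = G/(1+GH) = [11/(s+13)] / [1 + 11/(s+13)] = 11/(s+13+11) = 11/(s+24). DC gain = 11/24 = 0.4583.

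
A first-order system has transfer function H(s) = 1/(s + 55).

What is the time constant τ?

For H(s) = 1/(s + 1/τ), the pole is at -1/τ = -55, so τ = 1/55 = 0.0182 s.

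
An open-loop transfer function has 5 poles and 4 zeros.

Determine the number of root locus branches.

Root locus has n branches where n = number of poles = 5.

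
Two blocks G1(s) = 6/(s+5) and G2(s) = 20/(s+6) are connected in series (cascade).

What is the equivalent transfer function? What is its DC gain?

Series: multiply transfer functions. G_eq = 6/(s+5) × 20/(s+6) = 120/((s+5)(s+6)). DC gain = 120/(5×6) = 4.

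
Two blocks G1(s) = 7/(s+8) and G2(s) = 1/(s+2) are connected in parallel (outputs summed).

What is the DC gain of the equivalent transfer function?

Parallel: G_eq = G1 + G2. DC gain = G1(0) + G2(0) = 7/8 + 1/2 = 0.875 + 0.5 = 1.375.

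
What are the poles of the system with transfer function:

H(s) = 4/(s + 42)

Pole is where denominator = 0: s + 42 = 0, so s = -42.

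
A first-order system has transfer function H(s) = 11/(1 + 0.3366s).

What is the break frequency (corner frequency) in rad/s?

Corner frequency = 1/τ = 1/0.3366 = 2.971 rad/s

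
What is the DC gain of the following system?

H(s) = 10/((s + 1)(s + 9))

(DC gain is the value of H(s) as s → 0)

DC gain = H(0) = 10/(1 × 9) = 10/9 = 1.1111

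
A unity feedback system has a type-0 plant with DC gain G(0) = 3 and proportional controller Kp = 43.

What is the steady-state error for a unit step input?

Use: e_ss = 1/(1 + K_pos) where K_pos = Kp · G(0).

K_pos = Kp · G(0) = 43 × 3 = 129. e_ss = 1/(1 + 129) = 0.0077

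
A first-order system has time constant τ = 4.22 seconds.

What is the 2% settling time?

For first-order system, 2% settling time ≈ 4τ = 4 × 4.22 = 16.88 s.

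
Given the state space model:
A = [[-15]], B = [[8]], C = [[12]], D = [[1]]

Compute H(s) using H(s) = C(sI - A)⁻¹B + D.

(sI - A)⁻¹ = 1/(s + 15). H(s) = 12×8/(s + 15) + 1 = (s + 111)/(s + 15).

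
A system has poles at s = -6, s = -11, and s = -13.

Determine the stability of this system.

All poles are in the left half-plane. System is stable.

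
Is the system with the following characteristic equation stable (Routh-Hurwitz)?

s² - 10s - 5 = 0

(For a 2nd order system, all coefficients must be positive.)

Coefficients: 1, -10, -5. b=-10, c=-5 not positive, so system is unstable.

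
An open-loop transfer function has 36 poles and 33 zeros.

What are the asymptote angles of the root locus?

n - m = 36 - 33 = 3. Angles: θk = (2k + 1)·180°/3 = 60°, 180°, 300°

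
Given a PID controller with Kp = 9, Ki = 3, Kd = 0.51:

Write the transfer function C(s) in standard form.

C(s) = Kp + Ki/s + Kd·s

Substituting values: C(s) = 9 + 3/s + 0.51s = (0.51s² + 9s + 3)/s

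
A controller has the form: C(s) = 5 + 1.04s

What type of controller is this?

This is a Proportional-Derivative (PD) controller.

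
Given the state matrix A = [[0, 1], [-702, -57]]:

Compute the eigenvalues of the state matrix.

det(A - λI) = λ² - (-57)λ + 702 = (λ - (-18))(λ - (-39)). Eigenvalues: -18, -39.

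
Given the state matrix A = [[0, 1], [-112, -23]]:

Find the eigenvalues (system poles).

det(A - λI) = λ² - (-23)λ + 112 = (λ - (-16))(λ - (-7)). Eigenvalues: -16, -7.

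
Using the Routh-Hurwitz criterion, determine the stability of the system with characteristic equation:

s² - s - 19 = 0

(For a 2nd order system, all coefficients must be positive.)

Coefficients: 1, -1, -19. b=-1, c=-19 not positive, so system is unstable.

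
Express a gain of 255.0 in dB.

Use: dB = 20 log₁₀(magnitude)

dB = 20 log₁₀(255.0) = 48.1 dB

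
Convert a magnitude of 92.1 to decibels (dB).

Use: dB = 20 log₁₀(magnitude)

dB = 20 log₁₀(92.1) = 39.3 dB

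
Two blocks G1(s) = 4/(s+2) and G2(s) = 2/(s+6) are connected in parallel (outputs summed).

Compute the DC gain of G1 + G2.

Parallel: G_eq = G1 + G2. DC gain = G1(0) + G2(0) = 4/2 + 2/6 = 2 + 0.3333 = 2.3333.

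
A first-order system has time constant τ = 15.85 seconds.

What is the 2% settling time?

For first-order system, 2% settling time ≈ 4τ = 4 × 15.85 = 63.4 s.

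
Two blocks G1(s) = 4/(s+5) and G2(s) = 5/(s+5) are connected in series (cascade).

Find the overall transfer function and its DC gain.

Series: multiply transfer functions. G_eq = 4/(s+5) × 5/(s+5) = 20/((s+5)(s+5)). DC gain = 20/(5×5) = 0.8.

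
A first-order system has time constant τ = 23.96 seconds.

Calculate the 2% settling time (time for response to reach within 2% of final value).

For first-order system, 2% settling time ≈ 4τ = 4 × 23.96 = 95.84 s.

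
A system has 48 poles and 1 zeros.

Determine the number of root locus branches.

Root locus has n branches where n = number of poles = 48.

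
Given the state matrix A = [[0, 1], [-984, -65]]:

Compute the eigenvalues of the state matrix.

det(A - λI) = λ² - (-65)λ + 984 = (λ - (-41))(λ - (-24)). Eigenvalues: -41, -24.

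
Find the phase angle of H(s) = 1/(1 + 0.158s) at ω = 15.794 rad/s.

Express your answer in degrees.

Phase = -arctan(ωτ) = -arctan(15.794 × 0.158) = -68.2°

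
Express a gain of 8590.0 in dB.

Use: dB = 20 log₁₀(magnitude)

dB = 20 log₁₀(8590.0) = 78.7 dB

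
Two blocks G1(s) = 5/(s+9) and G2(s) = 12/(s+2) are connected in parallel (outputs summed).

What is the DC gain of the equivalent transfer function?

Parallel: G_eq = G1 + G2. DC gain = G1(0) + G2(0) = 5/9 + 12/2 = 0.5556 + 6 = 6.5556.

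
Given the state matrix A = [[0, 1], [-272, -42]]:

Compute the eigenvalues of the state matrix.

det(A - λI) = λ² - (-42)λ + 272 = (λ - (-8))(λ - (-34)). Eigenvalues: -8, -34.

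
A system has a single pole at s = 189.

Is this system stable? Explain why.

Pole at s = 189 is in the right half-plane. Unstable.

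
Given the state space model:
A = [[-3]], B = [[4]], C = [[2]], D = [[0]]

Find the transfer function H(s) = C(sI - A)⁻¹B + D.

(sI - A)⁻¹ = 1/(s + 3). H(s) = 2 × 4/(s + 3) + 0 = 8/(s + 3).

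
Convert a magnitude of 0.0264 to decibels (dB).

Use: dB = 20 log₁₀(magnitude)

dB = 20 log₁₀(0.0264) = -31.6 dB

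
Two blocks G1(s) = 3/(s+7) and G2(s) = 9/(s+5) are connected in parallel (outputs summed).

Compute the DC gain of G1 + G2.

Parallel: G_eq = G1 + G2. DC gain = G1(0) + G2(0) = 3/7 + 9/5 = 0.4286 + 1.8 = 2.2286.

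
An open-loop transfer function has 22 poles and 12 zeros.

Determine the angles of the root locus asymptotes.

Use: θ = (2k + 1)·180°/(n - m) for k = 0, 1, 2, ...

n - m = 22 - 12 = 10. Angles: θk = (2k + 1)·180°/10 = 18°, 54°, 90°, 126°, 162°, 198°, 234°, 270°, 306°, 342°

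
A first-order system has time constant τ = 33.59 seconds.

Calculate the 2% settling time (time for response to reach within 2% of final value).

For first-order system, 2% settling time ≈ 4τ = 4 × 33.59 = 134.36 s.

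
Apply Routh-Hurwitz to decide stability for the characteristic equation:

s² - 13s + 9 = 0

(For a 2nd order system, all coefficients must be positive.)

Coefficients: 1, -13, 9. b=-13 not positive, so system is unstable.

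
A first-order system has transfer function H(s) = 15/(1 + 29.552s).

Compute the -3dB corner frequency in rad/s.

Corner frequency = 1/τ = 1/29.552 = 0.034 rad/s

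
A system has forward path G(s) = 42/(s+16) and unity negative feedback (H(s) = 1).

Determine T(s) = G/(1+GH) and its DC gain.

T(s) = G/(1+GH) = [42/(s+16)] / [1 + 42/(s+16)] = 42/(s+16+42) = 42/(s+58). DC gain = 42/58 = 0.7241.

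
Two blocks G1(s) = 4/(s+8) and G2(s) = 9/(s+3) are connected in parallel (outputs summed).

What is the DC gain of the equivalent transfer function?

Parallel: G_eq = G1 + G2. DC gain = G1(0) + G2(0) = 4/8 + 9/3 = 0.5 + 3 = 3.5.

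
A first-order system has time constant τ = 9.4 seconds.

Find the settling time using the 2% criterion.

For first-order system, 2% settling time ≈ 4τ = 4 × 9.4 = 37.6 s.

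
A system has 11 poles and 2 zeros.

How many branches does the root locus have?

Root locus has n branches where n = number of poles = 11.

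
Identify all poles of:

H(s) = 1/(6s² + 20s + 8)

Discriminant = 20² - 4×6×8 = 400 - 192 = 208 > 0, so two distinct real poles. Using quadratic formula: s = (-20 ± √208)/(2×6) = (-20 ± √208)/12, with √208 ≈ 14.4222. s₁ ≈ -0.4648, s₂ ≈ -2.8685. Poles: s₁ = -0.4648, s₂ = -2.8685.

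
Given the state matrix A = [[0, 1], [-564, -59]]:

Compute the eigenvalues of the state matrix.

det(A - λI) = λ² - (-59)λ + 564 = (λ - (-12))(λ - (-47)). Eigenvalues: -12, -47.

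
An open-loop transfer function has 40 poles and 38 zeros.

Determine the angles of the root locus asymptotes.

n - m = 40 - 38 = 2. Angles: θk = (2k + 1)·180°/2 = 90°, 270°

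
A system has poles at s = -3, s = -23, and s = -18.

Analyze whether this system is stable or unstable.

All poles are in the left half-plane. System is stable.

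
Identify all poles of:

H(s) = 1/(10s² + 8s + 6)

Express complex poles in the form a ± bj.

Discriminant = 8² - 4×10×6 = 64 - 240 = -176 < 0, so the poles are a complex conjugate pair s = (-8 ± j√176)/(2×10). Real part = -8/(2×10) = -8/20 = -0.4; imaginary part = ±√176/(2×10) ≈ 0.6633. Poles: s = -0.4 ± 0.6633j.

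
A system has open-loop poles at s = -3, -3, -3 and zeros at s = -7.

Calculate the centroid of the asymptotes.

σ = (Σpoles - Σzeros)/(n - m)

σ = (Σpoles - Σzeros)/(n - m) = (-9 - (-7))/(3 - 1) = -2/2 = -1.0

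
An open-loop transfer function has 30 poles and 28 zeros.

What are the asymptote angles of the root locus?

n - m = 30 - 28 = 2. Angles: θk = (2k + 1)·180°/2 = 90°, 270°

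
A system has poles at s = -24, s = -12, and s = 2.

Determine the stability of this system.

Pole(s) at s = 2 are not in the left half-plane. System is unstable.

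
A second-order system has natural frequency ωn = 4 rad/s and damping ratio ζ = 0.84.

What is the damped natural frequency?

ωd = ωn√(1 - ζ²) = 4√(1 - 0.84²) = 2.17 rad/s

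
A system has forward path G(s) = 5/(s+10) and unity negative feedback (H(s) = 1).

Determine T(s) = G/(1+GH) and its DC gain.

T(s) = G/(1+GH) = [5/(s+10)] / [1 + 5/(s+10)] = 5/(s+10+5) = 5/(s+15). DC gain = 5/15 = 0.3333.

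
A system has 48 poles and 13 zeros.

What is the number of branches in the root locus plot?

Root locus has n branches where n = number of poles = 48.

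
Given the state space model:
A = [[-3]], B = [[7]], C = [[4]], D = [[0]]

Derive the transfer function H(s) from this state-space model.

(sI - A)⁻¹ = 1/(s + 3). H(s) = 4 × 7/(s + 3) + 0 = 28/(s + 3).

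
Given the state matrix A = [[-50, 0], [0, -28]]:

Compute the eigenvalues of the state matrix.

For diagonal matrix, eigenvalues are diagonal entries: λ₁ = -50, λ₂ = -28.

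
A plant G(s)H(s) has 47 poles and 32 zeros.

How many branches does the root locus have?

Root locus has n branches where n = number of poles = 47.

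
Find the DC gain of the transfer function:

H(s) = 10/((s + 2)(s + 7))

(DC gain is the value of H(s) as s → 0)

DC gain = H(0) = 10/(2 × 7) = 10/14 = 0.7143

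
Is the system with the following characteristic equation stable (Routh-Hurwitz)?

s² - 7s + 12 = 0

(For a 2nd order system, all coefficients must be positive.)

Coefficients: 1, -7, 12. b=-7 not positive, so system is unstable.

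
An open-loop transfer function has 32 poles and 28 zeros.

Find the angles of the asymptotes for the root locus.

n - m = 32 - 28 = 4. Angles: θk = (2k + 1)·180°/4 = 45°, 135°, 225°, 315°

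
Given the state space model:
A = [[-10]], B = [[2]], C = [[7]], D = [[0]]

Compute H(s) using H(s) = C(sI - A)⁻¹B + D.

(sI - A)⁻¹ = 1/(s + 10). H(s) = 7 × 2/(s + 10) + 0 = 14/(s + 10).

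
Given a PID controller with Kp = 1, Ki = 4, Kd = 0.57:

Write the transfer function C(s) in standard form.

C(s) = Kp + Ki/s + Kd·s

Substituting values: C(s) = 1 + 4/s + 0.57s = (0.57s² + s + 4)/s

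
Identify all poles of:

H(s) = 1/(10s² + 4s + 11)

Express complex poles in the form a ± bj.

Discriminant = 4² - 4×10×11 = 16 - 440 = -424 < 0, so the poles are a complex conjugate pair s = (-4 ± j√424)/(2×10). Real part = -4/(2×10) = -4/20 = -0.2; imaginary part = ±√424/(2×10) ≈ 1.0296. Poles: s = -0.2 ± 1.0296j.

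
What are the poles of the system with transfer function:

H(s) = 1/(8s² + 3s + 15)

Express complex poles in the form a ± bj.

Discriminant = 3² - 4×8×15 = 9 - 480 = -471 < 0, so the poles are a complex conjugate pair s = (-3 ± j√471)/(2×8). Real part = -3/(2×8) = -3/16 = -0.1875; imaginary part = ±√471/(2×8) ≈ 1.3564. Poles: s = -0.1875 ± 1.3564j.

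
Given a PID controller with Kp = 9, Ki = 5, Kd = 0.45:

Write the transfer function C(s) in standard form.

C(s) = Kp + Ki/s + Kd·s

Substituting values: C(s) = 9 + 5/s + 0.45s = (0.45s² + 9s + 5)/s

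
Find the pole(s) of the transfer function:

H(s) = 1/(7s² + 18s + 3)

Discriminant = 18² - 4×7×3 = 324 - 84 = 240 > 0, so two distinct real poles. Using quadratic formula: s = (-18 ± √240)/(2×7) = (-18 ± √240)/14, with √240 ≈ 15.4919. s₁ ≈ -0.1791, s₂ ≈ -2.3923. Poles: s₁ = -0.1791, s₂ = -2.3923.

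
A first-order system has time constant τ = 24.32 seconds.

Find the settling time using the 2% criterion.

For first-order system, 2% settling time ≈ 4τ = 4 × 24.32 = 97.28 s.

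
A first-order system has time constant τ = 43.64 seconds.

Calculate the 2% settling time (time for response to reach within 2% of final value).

For first-order system, 2% settling time ≈ 4τ = 4 × 43.64 = 174.56 s.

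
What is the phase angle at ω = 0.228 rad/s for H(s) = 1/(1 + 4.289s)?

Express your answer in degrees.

Phase = -arctan(ωτ) = -arctan(0.228 × 4.289) = -44.4°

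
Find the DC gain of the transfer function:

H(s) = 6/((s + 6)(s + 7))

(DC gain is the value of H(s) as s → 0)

DC gain = H(0) = 6/(6 × 7) = 6/42 = 0.1429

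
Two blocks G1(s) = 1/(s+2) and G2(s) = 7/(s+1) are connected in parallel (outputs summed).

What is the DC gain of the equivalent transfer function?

Parallel: G_eq = G1 + G2. DC gain = G1(0) + G2(0) = 1/2 + 7/1 = 0.5 + 7 = 7.5.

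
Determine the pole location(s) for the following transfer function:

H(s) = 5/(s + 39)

Pole is where denominator = 0: s + 39 = 0, so s = -39.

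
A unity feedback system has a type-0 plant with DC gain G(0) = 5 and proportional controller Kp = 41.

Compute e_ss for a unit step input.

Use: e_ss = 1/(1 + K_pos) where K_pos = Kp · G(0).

K_pos = Kp · G(0) = 41 × 5 = 205. e_ss = 1/(1 + 205) = 0.0049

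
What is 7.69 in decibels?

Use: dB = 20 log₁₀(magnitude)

dB = 20 log₁₀(7.69) = 17.7 dB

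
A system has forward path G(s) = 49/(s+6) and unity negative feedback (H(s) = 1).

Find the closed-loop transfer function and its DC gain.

T(s) = G/(1+GH) = [49/(s+6)] / [1 + 49/(s+6)] = 49/(s+6+49) = 49/(s+55). DC gain = 49/55 = 0.8909.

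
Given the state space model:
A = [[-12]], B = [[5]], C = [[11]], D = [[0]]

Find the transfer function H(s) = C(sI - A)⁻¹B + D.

(sI - A)⁻¹ = 1/(s + 12). H(s) = 11 × 5/(s + 12) + 0 = 55/(s + 12).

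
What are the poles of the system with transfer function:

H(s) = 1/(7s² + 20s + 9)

Discriminant = 20² - 4×7×9 = 400 - 252 = 148 > 0, so two distinct real poles. Using quadratic formula: s = (-20 ± √148)/(2×7) = (-20 ± √148)/14, with √148 ≈ 12.1655. s₁ ≈ -0.5596, s₂ ≈ -2.2975. Poles: s₁ = -0.5596, s₂ = -2.2975.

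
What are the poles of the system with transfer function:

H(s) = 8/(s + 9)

Pole is where denominator = 0: s + 9 = 0, so s = -9.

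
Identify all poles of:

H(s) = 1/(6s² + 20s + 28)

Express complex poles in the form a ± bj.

Discriminant = 20² - 4×6×28 = 400 - 672 = -272 < 0, so the poles are a complex conjugate pair s = (-20 ± j√272)/(2×6). Real part = -20/(2×6) = -20/12 ≈ -1.6667; imaginary part = ±√272/(2×6) ≈ 1.3744. Poles: s = -1.6667 ± 1.3744j.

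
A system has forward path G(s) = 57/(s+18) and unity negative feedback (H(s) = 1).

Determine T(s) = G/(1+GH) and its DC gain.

T(s) = G/(1+GH) = [57/(s+18)] / [1 + 57/(s+18)] = 57/(s+18+57) = 57/(s+75). DC gain = 57/75 = 0.76.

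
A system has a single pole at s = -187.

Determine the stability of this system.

Pole at s = -187 is in the left half-plane. Stable.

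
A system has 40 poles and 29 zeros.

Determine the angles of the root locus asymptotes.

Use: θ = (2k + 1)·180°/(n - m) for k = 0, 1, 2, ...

n - m = 40 - 29 = 11. Angles: θk = (2k + 1)·180°/11 = 16.36°, 49.09°, 81.82°, 114.55°, 147.27°, 180°, 212.73°, 245.45°, 278.18°, 310.91°, 343.64°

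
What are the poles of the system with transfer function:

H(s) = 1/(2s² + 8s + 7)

Discriminant = 8² - 4×2×7 = 64 - 56 = 8 > 0, so two distinct real poles. Using quadratic formula: s = (-8 ± √8)/(2×2) = (-8 ± √8)/4, with √8 ≈ 2.8284. s₁ ≈ -1.2929, s₂ ≈ -2.7071. Poles: s₁ = -1.2929, s₂ = -2.7071.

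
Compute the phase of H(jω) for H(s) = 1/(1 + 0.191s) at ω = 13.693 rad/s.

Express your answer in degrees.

Phase = -arctan(ωτ) = -arctan(13.693 × 0.191) = -69.1°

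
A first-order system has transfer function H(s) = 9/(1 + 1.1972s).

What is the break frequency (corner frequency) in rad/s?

Corner frequency = 1/τ = 1/1.1972 = 0.835 rad/s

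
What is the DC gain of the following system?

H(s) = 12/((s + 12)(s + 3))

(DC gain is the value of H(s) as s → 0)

DC gain = H(0) = 12/(12 × 3) = 12/36 = 0.3333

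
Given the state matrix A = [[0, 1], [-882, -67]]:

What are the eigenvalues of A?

det(A - λI) = λ² - (-67)λ + 882 = (λ - (-18))(λ - (-49)). Eigenvalues: -18, -49.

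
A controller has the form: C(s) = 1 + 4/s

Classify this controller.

This is a Proportional-Integral (PI) controller.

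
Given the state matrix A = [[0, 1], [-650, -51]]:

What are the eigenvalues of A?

det(A - λI) = λ² - (-51)λ + 650 = (λ - (-25))(λ - (-26)). Eigenvalues: -25, -26.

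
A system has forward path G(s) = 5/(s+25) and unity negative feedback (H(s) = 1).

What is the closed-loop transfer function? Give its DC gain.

T(s) = G/(1+GH) = [5/(s+25)] / [1 + 5/(s+25)] = 5/(s+25+5) = 5/(s+30). DC gain = 5/30 = 0.1667.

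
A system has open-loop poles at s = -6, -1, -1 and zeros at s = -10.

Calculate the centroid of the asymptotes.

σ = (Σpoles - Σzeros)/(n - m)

σ = (Σpoles - Σzeros)/(n - m) = (-8 - (-10))/(3 - 1) = 2/2 = 1.0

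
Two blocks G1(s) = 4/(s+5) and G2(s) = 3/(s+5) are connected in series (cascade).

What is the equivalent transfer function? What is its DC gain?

Series: multiply transfer functions. G_eq = 4/(s+5) × 3/(s+5) = 12/((s+5)(s+5)). DC gain = 12/(5×5) = 0.48.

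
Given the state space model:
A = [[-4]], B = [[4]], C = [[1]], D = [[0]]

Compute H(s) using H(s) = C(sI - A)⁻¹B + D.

(sI - A)⁻¹ = 1/(s + 4). H(s) = 1 × 4/(s + 4) + 0 = 4/(s + 4).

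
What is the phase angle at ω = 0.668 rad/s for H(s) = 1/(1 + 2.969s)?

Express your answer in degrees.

Phase = -arctan(ωτ) = -arctan(0.668 × 2.969) = -63.2°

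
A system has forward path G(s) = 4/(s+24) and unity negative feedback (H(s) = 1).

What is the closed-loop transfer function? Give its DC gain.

T(s) = G/(1+GH) = [4/(s+24)] / [1 + 4/(s+24)] = 4/(s+24+4) = 4/(s+28). DC gain = 4/28 = 0.1429.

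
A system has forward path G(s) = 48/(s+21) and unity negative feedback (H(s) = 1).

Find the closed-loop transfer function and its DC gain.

T(s) = G/(1+GH) = [48/(s+21)] / [1 + 48/(s+21)] = 48/(s+21+48) = 48/(s+69). DC gain = 48/69 = 0.6957.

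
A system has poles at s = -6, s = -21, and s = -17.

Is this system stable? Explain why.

All poles are in the left half-plane. System is stable.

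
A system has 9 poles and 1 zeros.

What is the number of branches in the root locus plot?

Root locus has n branches where n = number of poles = 9.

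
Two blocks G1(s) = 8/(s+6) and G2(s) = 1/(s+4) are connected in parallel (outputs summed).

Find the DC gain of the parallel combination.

Parallel: G_eq = G1 + G2. DC gain = G1(0) + G2(0) = 8/6 + 1/4 = 1.3333 + 0.25 = 1.5833.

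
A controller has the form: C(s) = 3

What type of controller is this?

This is a Proportional (P) controller.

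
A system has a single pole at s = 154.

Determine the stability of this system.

Pole at s = 154 is in the right half-plane. Unstable.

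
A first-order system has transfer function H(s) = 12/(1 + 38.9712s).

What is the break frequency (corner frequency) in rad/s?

Corner frequency = 1/τ = 1/38.9712 = 0.026 rad/s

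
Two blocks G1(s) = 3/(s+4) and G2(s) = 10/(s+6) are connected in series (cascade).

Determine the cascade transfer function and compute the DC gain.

Series: multiply transfer functions. G_eq = 3/(s+4) × 10/(s+6) = 30/((s+4)(s+6)). DC gain = 30/(4×6) = 1.25.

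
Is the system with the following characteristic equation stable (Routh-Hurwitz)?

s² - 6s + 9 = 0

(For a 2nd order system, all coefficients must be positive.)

Coefficients: 1, -6, 9. b=-6 not positive, so system is unstable.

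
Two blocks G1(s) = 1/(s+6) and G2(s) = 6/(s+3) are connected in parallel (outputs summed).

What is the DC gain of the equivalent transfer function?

Parallel: G_eq = G1 + G2. DC gain = G1(0) + G2(0) = 1/6 + 6/3 = 0.1667 + 2 = 2.1667.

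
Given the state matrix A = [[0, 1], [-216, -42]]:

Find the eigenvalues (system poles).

det(A - λI) = λ² - (-42)λ + 216 = (λ - (-36))(λ - (-6)). Eigenvalues: -36, -6.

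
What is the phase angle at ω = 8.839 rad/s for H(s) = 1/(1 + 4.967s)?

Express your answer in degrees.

Phase = -arctan(ωτ) = -arctan(8.839 × 4.967) = -88.7°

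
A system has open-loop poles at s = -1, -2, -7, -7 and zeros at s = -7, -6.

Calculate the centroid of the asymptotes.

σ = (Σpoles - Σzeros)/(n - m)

σ = (Σpoles - Σzeros)/(n - m) = (-17 - (-13))/(4 - 2) = -4/2 = -2.0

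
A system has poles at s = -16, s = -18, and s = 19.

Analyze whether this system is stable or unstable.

Pole(s) at s = 19 are not in the left half-plane. System is unstable.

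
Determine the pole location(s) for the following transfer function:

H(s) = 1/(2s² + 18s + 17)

Discriminant = 18² - 4×2×17 = 324 - 136 = 188 > 0, so two distinct real poles. Using quadratic formula: s = (-18 ± √188)/(2×2) = (-18 ± √188)/4, with √188 ≈ 13.7113. s₁ ≈ -1.0722, s₂ ≈ -7.9278. Poles: s₁ = -1.0722, s₂ = -7.9278.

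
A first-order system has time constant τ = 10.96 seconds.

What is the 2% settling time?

For first-order system, 2% settling time ≈ 4τ = 4 × 10.96 = 43.84 s.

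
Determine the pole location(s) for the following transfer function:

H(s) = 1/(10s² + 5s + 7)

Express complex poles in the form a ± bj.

Discriminant = 5² - 4×10×7 = 25 - 280 = -255 < 0, so the poles are a complex conjugate pair s = (-5 ± j√255)/(2×10). Real part = -5/(2×10) = -5/20 = -0.25; imaginary part = ±√255/(2×10) ≈ 0.7984. Poles: s = -0.25 ± 0.7984j.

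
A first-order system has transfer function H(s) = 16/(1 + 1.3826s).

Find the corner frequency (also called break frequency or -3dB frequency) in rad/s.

Corner frequency = 1/τ = 1/1.3826 = 0.723 rad/s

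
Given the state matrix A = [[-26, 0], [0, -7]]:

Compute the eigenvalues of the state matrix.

For diagonal matrix, eigenvalues are diagonal entries: λ₁ = -26, λ₂ = -7.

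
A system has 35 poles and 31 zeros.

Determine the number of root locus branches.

Root locus has n branches where n = number of poles = 35.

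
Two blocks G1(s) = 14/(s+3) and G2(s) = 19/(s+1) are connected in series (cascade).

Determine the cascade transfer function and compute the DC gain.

Series: multiply transfer functions. G_eq = 14/(s+3) × 19/(s+1) = 266/((s+3)(s+1)). DC gain = 266/(3×1) = 88.6667.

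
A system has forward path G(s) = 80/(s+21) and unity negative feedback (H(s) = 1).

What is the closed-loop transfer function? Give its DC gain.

T(s) = G/(1+GH) = [80/(s+21)] / [1 + 80/(s+21)] = 80/(s+21+80) = 80/(s+101). DC gain = 80/101 = 0.7921.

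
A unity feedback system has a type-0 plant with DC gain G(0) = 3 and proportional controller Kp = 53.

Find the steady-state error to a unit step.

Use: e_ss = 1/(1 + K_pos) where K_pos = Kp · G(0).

K_pos = Kp · G(0) = 53 × 3 = 159. e_ss = 1/(1 + 159) = 0.00625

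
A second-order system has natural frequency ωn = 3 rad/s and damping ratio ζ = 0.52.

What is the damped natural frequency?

ωd = ωn√(1 - ζ²) = 3√(1 - 0.52²) = 2.56 rad/s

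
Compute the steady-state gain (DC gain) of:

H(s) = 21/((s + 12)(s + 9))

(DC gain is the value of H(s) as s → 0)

DC gain = H(0) = 21/(12 × 9) = 21/108 = 0.1944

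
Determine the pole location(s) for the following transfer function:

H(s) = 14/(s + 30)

Pole is where denominator = 0: s + 30 = 0, so s = -30.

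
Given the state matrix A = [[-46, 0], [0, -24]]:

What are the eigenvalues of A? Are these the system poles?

For diagonal matrix, eigenvalues are diagonal entries: λ₁ = -46, λ₂ = -24. Eigenvalues of A = system poles.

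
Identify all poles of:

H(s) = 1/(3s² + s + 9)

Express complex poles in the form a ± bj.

Discriminant = 1² - 4×3×9 = 1 - 108 = -107 < 0, so the poles are a complex conjugate pair s = (-1 ± j√107)/(2×3). Real part = -1/(2×3) = -1/6 ≈ -0.1667; imaginary part = ±√107/(2×3) ≈ 1.7240. Poles: s = -0.1667 ± 1.7240j.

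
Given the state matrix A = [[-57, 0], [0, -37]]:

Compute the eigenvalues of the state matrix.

For diagonal matrix, eigenvalues are diagonal entries: λ₁ = -57, λ₂ = -37.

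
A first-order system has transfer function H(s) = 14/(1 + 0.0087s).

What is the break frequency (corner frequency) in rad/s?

Corner frequency = 1/τ = 1/0.0087 = 114.943 rad/s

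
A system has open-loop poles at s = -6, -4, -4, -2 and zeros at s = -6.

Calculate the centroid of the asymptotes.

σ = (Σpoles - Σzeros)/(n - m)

σ = (Σpoles - Σzeros)/(n - m) = (-16 - (-6))/(4 - 1) = -10/3 = -3.33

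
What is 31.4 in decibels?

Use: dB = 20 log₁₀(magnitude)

dB = 20 log₁₀(31.4) = 29.9 dB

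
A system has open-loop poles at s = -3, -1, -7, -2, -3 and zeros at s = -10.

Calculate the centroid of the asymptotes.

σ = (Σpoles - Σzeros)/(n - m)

σ = (Σpoles - Σzeros)/(n - m) = (-16 - (-10))/(5 - 1) = -6/4 = -1.5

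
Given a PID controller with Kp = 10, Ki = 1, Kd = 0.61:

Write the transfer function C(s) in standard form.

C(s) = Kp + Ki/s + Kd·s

Substituting values: C(s) = 10 + 1/s + 0.61s = (0.61s² + 10s + 1)/s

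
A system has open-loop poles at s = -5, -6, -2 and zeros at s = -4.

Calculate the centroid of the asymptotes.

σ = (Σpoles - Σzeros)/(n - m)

σ = (Σpoles - Σzeros)/(n - m) = (-13 - (-4))/(3 - 1) = -9/2 = -4.5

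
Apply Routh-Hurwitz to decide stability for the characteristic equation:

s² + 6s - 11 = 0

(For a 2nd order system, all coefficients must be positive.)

Coefficients: 1, 6, -11. c=-11 not positive, so system is unstable.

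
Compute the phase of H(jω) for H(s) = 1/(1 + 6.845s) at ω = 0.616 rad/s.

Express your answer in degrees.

Phase = -arctan(ωτ) = -arctan(0.616 × 6.845) = -76.7°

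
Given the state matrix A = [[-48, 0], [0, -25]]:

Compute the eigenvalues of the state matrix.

For diagonal matrix, eigenvalues are diagonal entries: λ₁ = -48, λ₂ = -25.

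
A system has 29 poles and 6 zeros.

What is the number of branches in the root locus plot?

Root locus has n branches where n = number of poles = 29.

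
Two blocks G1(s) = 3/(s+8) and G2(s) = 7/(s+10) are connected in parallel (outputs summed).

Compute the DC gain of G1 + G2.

Parallel: G_eq = G1 + G2. DC gain = G1(0) + G2(0) = 3/8 + 7/10 = 0.375 + 0.7 = 1.075.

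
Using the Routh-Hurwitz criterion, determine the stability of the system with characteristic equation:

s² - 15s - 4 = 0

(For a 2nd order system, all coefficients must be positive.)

Coefficients: 1, -15, -4. b=-15, c=-4 not positive, so system is unstable.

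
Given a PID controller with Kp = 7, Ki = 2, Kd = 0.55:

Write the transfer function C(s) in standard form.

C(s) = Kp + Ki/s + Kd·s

Substituting values: C(s) = 7 + 2/s + 0.55s = (0.55s² + 7s + 2)/s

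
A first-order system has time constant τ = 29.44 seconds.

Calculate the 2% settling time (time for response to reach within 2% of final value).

For first-order system, 2% settling time ≈ 4τ = 4 × 29.44 = 117.76 s.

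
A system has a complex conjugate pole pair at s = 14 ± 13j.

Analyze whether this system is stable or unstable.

Real part of poles is 14 (> 0, right half-plane). Unstable.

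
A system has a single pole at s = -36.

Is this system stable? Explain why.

Pole at s = -36 is in the left half-plane. Stable.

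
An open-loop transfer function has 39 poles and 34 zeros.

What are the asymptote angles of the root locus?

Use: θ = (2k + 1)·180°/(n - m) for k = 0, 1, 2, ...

n - m = 39 - 34 = 5. Angles: θk = (2k + 1)·180°/5 = 36°, 108°, 180°, 252°, 324°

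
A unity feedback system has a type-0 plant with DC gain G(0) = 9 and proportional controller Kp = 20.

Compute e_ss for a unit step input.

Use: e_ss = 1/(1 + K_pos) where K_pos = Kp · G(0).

K_pos = Kp · G(0) = 20 × 9 = 180. e_ss = 1/(1 + 180) = 0.0055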